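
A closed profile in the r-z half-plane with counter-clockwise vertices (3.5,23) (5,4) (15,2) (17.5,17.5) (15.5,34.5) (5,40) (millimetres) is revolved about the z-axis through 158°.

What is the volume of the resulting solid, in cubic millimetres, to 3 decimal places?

Volume = 11705.638 mm³

Profile (r,z), 6 vertices: (3.5,23) (5,4) (15,2) (17.5,17.5) (15.5,34.5) (5,40)
edge 0: (3.5,23)→(5,4)  cross = 3.5·4 − 5·23 = -101.0000; (r_i+r_j)·cross = 8.5·-101.0000 = -858.5000
edge 1: (5,4)→(15,2)  cross = 5·2 − 15·4 = -50.0000; (r_i+r_j)·cross = 20·-50.0000 = -1000.0000
edge 2: (15,2)→(17.5,17.5)  cross = 15·17.5 − 17.5·2 = 227.5000; (r_i+r_j)·cross = 32.5·227.5000 = 7393.7500
edge 3: (17.5,17.5)→(15.5,34.5)  cross = 17.5·34.5 − 15.5·17.5 = 332.5000; (r_i+r_j)·cross = 33·332.5000 = 10972.5000
edge 4: (15.5,34.5)→(5,40)  cross = 15.5·40 − 5·34.5 = 447.5000; (r_i+r_j)·cross = 20.5·447.5000 = 9173.7500
edge 5: (5,40)→(3.5,23)  cross = 5·23 − 3.5·40 = -25.0000; (r_i+r_j)·cross = 8.5·-25.0000 = -212.5000
Σcross = 831.5000 → A = |Σcross|/2 = 415.7500 mm²
Σ(r_i+r_j)·cross = 25469.0000 → first moment M = |Σ|/6 = 4244.8333
R_c = M/A = 4244.8333/415.7500 = 10.2101 mm
θ = 158° = 2.757620 rad
V = θ·R_c·A = 2.757620·10.2101·415.7500 = 11705.638 mm³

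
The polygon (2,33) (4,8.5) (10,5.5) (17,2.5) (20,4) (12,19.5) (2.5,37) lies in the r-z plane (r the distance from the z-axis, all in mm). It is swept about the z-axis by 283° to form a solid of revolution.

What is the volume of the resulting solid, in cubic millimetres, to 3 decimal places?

Volume = 11490.313 mm³

Profile (r,z), 7 vertices: (2,33) (4,8.5) (10,5.5) (17,2.5) (20,4) (12,19.5) (2.5,37)
edge 0: (2,33)→(4,8.5)  cross = 2·8.5 − 4·33 = -115.0000; (r_i+r_j)·cross = 6·-115.0000 = -690.0000
edge 1: (4,8.5)→(10,5.5)  cross = 4·5.5 − 10·8.5 = -63.0000; (r_i+r_j)·cross = 14·-63.0000 = -882.0000
edge 2: (10,5.5)→(17,2.5)  cross = 10·2.5 − 17·5.5 = -68.5000; (r_i+r_j)·cross = 27·-68.5000 = -1849.5000
edge 3: (17,2.5)→(20,4)  cross = 17·4 − 20·2.5 = 18.0000; (r_i+r_j)·cross = 37·18.0000 = 666.0000
edge 4: (20,4)→(12,19.5)  cross = 20·19.5 − 12·4 = 342.0000; (r_i+r_j)·cross = 32·342.0000 = 10944.0000
edge 5: (12,19.5)→(2.5,37)  cross = 12·37 − 2.5·19.5 = 395.2500; (r_i+r_j)·cross = 14.5·395.2500 = 5731.1250
edge 6: (2.5,37)→(2,33)  cross = 2.5·33 − 2·37 = 8.5000; (r_i+r_j)·cross = 4.5·8.5000 = 38.2500
Σcross = 517.2500 → A = |Σcross|/2 = 258.6250 mm²
Σ(r_i+r_j)·cross = 13957.8750 → first moment M = |Σ|/6 = 2326.3125
R_c = M/A = 2326.3125/258.6250 = 8.9949 mm
θ = 283° = 4.939282 rad
V = θ·R_c·A = 4.939282·8.9949·258.6250 = 11490.313 mm³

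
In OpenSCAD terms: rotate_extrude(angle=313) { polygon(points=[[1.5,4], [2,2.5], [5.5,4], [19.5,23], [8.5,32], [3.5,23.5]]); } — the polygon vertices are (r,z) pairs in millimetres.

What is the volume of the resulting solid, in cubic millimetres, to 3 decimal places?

Volume = 12837.086 mm³

Profile (r,z), 6 vertices: (1.5,4) (2,2.5) (5.5,4) (19.5,23) (8.5,32) (3.5,23.5)
edge 0: (1.5,4)→(2,2.5)  cross = 1.5·2.5 − 2·4 = -4.2500; (r_i+r_j)·cross = 3.5·-4.2500 = -14.8750
edge 1: (2,2.5)→(5.5,4)  cross = 2·4 − 5.5·2.5 = -5.7500; (r_i+r_j)·cross = 7.5·-5.7500 = -43.1250
edge 2: (5.5,4)→(19.5,23)  cross = 5.5·23 − 19.5·4 = 48.5000; (r_i+r_j)·cross = 25·48.5000 = 1212.5000
edge 3: (19.5,23)→(8.5,32)  cross = 19.5·32 − 8.5·23 = 428.5000; (r_i+r_j)·cross = 28·428.5000 = 11998.0000
edge 4: (8.5,32)→(3.5,23.5)  cross = 8.5·23.5 − 3.5·32 = 87.7500; (r_i+r_j)·cross = 12·87.7500 = 1053.0000
edge 5: (3.5,23.5)→(1.5,4)  cross = 3.5·4 − 1.5·23.5 = -21.2500; (r_i+r_j)·cross = 5·-21.2500 = -106.2500
Σcross = 533.5000 → A = |Σcross|/2 = 266.7500 mm²
Σ(r_i+r_j)·cross = 14099.2500 → first moment M = |Σ|/6 = 2349.8750
R_c = M/A = 2349.8750/266.7500 = 8.8093 mm
θ = 313° = 5.462881 rad
V = θ·R_c·A = 5.462881·8.8093·266.7500 = 12837.086 mm³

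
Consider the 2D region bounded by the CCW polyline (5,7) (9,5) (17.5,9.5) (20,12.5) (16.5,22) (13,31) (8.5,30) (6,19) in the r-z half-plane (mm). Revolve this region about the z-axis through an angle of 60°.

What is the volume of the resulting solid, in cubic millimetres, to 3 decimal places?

Volume = 3062.311 mm³

Profile (r,z), 8 vertices: (5,7) (9,5) (17.5,9.5) (20,12.5) (16.5,22) (13,31) (8.5,30) (6,19)
edge 0: (5,7)→(9,5)  cross = 5·5 − 9·7 = -38.0000; (r_i+r_j)·cross = 14·-38.0000 = -532.0000
edge 1: (9,5)→(17.5,9.5)  cross = 9·9.5 − 17.5·5 = -2.0000; (r_i+r_j)·cross = 26.5·-2.0000 = -53.0000
edge 2: (17.5,9.5)→(20,12.5)  cross = 17.5·12.5 − 20·9.5 = 28.7500; (r_i+r_j)·cross = 37.5·28.7500 = 1078.1250
edge 3: (20,12.5)→(16.5,22)  cross = 20·22 − 16.5·12.5 = 233.7500; (r_i+r_j)·cross = 36.5·233.7500 = 8531.8750
edge 4: (16.5,22)→(13,31)  cross = 16.5·31 − 13·22 = 225.5000; (r_i+r_j)·cross = 29.5·225.5000 = 6652.2500
edge 5: (13,31)→(8.5,30)  cross = 13·30 − 8.5·31 = 126.5000; (r_i+r_j)·cross = 21.5·126.5000 = 2719.7500
edge 6: (8.5,30)→(6,19)  cross = 8.5·19 − 6·30 = -18.5000; (r_i+r_j)·cross = 14.5·-18.5000 = -268.2500
edge 7: (6,19)→(5,7)  cross = 6·7 − 5·19 = -53.0000; (r_i+r_j)·cross = 11·-53.0000 = -583.0000
Σcross = 503.0000 → A = |Σcross|/2 = 251.5000 mm²
Σ(r_i+r_j)·cross = 17545.7500 → first moment M = |Σ|/6 = 2924.2917
R_c = M/A = 2924.2917/251.5000 = 11.6274 mm
θ = 60° = 1.047198 rad
V = θ·R_c·A = 1.047198·11.6274·251.5000 = 3062.311 mm³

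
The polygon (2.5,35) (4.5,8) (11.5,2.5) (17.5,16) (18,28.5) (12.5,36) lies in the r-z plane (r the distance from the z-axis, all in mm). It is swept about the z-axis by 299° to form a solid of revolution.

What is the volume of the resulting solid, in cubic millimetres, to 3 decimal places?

Profile (r,z), 6 vertices: (2.5,35) (4.5,8) (11.5,2.5) (17.5,16) (18,28.5) (12.5,36)
edge 0: (2.5,35)→(4.5,8)  cross = 2.5·8 − 4.5·35 = -137.5000; (r_i+r_j)·cross = 7·-137.5000 = -962.5000
edge 1: (4.5,8)→(11.5,2.5)  cross = 4.5·2.5 − 11.5·8 = -80.7500; (r_i+r_j)·cross = 16·-80.7500 = -1292.0000
edge 2: (11.5,2.5)→(17.5,16)  cross = 11.5·16 − 17.5·2.5 = 140.2500; (r_i+r_j)·cross = 29·140.2500 = 4067.2500
edge 3: (17.5,16)→(18,28.5)  cross = 17.5·28.5 − 18·16 = 210.7500; (r_i+r_j)·cross = 35.5·210.7500 = 7481.6250
edge 4: (18,28.5)→(12.5,36)  cross = 18·36 − 12.5·28.5 = 291.7500; (r_i+r_j)·cross = 30.5·291.7500 = 8898.3750
edge 5: (12.5,36)→(2.5,35)  cross = 12.5·35 − 2.5·36 = 347.5000; (r_i+r_j)·cross = 15·347.5000 = 5212.5000
Σcross = 772.0000 → A = |Σcross|/2 = 386.0000 mm²
Σ(r_i+r_j)·cross = 23405.2500 → first moment M = |Σ|/6 = 3900.8750
R_c = M/A = 3900.8750/386.0000 = 10.1059 mm
θ = 299° = 5.218534 rad
V = θ·R_c·A = 5.218534·10.1059·386.0000 = 20356.851 mm³

Volume = 20356.851 mm³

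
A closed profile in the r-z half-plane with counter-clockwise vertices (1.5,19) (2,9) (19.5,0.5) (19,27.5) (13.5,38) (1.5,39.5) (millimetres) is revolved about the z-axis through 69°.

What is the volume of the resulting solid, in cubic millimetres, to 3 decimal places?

Profile (r,z), 6 vertices: (1.5,19) (2,9) (19.5,0.5) (19,27.5) (13.5,38) (1.5,39.5)
edge 0: (1.5,19)→(2,9)  cross = 1.5·9 − 2·19 = -24.5000; (r_i+r_j)·cross = 3.5·-24.5000 = -85.7500
edge 1: (2,9)→(19.5,0.5)  cross = 2·0.5 − 19.5·9 = -174.5000; (r_i+r_j)·cross = 21.5·-174.5000 = -3751.7500
edge 2: (19.5,0.5)→(19,27.5)  cross = 19.5·27.5 − 19·0.5 = 526.7500; (r_i+r_j)·cross = 38.5·526.7500 = 20279.8750
edge 3: (19,27.5)→(13.5,38)  cross = 19·38 − 13.5·27.5 = 350.7500; (r_i+r_j)·cross = 32.5·350.7500 = 11399.3750
edge 4: (13.5,38)→(1.5,39.5)  cross = 13.5·39.5 − 1.5·38 = 476.2500; (r_i+r_j)·cross = 15·476.2500 = 7143.7500
edge 5: (1.5,39.5)→(1.5,19)  cross = 1.5·19 − 1.5·39.5 = -30.7500; (r_i+r_j)·cross = 3·-30.7500 = -92.2500
Σcross = 1124.0000 → A = |Σcross|/2 = 562.0000 mm²
Σ(r_i+r_j)·cross = 34893.2500 → first moment M = |Σ|/6 = 5815.5417
R_c = M/A = 5815.5417/562.0000 = 10.3479 mm
θ = 69° = 1.204277 rad
V = θ·R_c·A = 1.204277·10.3479·562.0000 = 7003.524 mm³

Volume = 7003.524 mm³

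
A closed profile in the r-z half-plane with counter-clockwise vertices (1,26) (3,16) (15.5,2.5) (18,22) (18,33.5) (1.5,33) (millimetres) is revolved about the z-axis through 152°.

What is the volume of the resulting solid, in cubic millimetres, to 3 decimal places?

Volume = 10297.178 mm³

Profile (r,z), 6 vertices: (1,26) (3,16) (15.5,2.5) (18,22) (18,33.5) (1.5,33)
edge 0: (1,26)→(3,16)  cross = 1·16 − 3·26 = -62.0000; (r_i+r_j)·cross = 4·-62.0000 = -248.0000
edge 1: (3,16)→(15.5,2.5)  cross = 3·2.5 − 15.5·16 = -240.5000; (r_i+r_j)·cross = 18.5·-240.5000 = -4449.2500
edge 2: (15.5,2.5)→(18,22)  cross = 15.5·22 − 18·2.5 = 296.0000; (r_i+r_j)·cross = 33.5·296.0000 = 9916.0000
edge 3: (18,22)→(18,33.5)  cross = 18·33.5 − 18·22 = 207.0000; (r_i+r_j)·cross = 36·207.0000 = 7452.0000
edge 4: (18,33.5)→(1.5,33)  cross = 18·33 − 1.5·33.5 = 543.7500; (r_i+r_j)·cross = 19.5·543.7500 = 10603.1250
edge 5: (1.5,33)→(1,26)  cross = 1.5·26 − 1·33 = 6.0000; (r_i+r_j)·cross = 2.5·6.0000 = 15.0000
Σcross = 750.2500 → A = |Σcross|/2 = 375.1250 mm²
Σ(r_i+r_j)·cross = 23288.8750 → first moment M = |Σ|/6 = 3881.4792
R_c = M/A = 3881.4792/375.1250 = 10.3472 mm
θ = 152° = 2.652900 rad
V = θ·R_c·A = 2.652900·10.3472·375.1250 = 10297.178 mm³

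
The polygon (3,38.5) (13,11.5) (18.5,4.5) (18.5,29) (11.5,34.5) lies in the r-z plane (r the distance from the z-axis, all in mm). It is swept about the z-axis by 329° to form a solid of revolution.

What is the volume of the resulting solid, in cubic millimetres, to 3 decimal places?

Profile (r,z), 5 vertices: (3,38.5) (13,11.5) (18.5,4.5) (18.5,29) (11.5,34.5)
edge 0: (3,38.5)→(13,11.5)  cross = 3·11.5 − 13·38.5 = -466.0000; (r_i+r_j)·cross = 16·-466.0000 = -7456.0000
edge 1: (13,11.5)→(18.5,4.5)  cross = 13·4.5 − 18.5·11.5 = -154.2500; (r_i+r_j)·cross = 31.5·-154.2500 = -4858.8750
edge 2: (18.5,4.5)→(18.5,29)  cross = 18.5·29 − 18.5·4.5 = 453.2500; (r_i+r_j)·cross = 37·453.2500 = 16770.2500
edge 3: (18.5,29)→(11.5,34.5)  cross = 18.5·34.5 − 11.5·29 = 304.7500; (r_i+r_j)·cross = 30·304.7500 = 9142.5000
edge 4: (11.5,34.5)→(3,38.5)  cross = 11.5·38.5 − 3·34.5 = 339.2500; (r_i+r_j)·cross = 14.5·339.2500 = 4919.1250
Σcross = 477.0000 → A = |Σcross|/2 = 238.5000 mm²
Σ(r_i+r_j)·cross = 18517.0000 → first moment M = |Σ|/6 = 3086.1667
R_c = M/A = 3086.1667/238.5000 = 12.9399 mm
θ = 329° = 5.742133 rad
V = θ·R_c·A = 5.742133·12.9399·238.5000 = 17721.180 mm³

Volume = 17721.180 mm³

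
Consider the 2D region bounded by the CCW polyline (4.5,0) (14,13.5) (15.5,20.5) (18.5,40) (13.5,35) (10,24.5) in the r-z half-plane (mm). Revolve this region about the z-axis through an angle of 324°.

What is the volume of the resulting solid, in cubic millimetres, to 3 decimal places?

Volume = 12244.672 mm³

Profile (r,z), 6 vertices: (4.5,0) (14,13.5) (15.5,20.5) (18.5,40) (13.5,35) (10,24.5)
edge 0: (4.5,0)→(14,13.5)  cross = 4.5·13.5 − 14·0 = 60.7500; (r_i+r_j)·cross = 18.5·60.7500 = 1123.8750
edge 1: (14,13.5)→(15.5,20.5)  cross = 14·20.5 − 15.5·13.5 = 77.7500; (r_i+r_j)·cross = 29.5·77.7500 = 2293.6250
edge 2: (15.5,20.5)→(18.5,40)  cross = 15.5·40 − 18.5·20.5 = 240.7500; (r_i+r_j)·cross = 34·240.7500 = 8185.5000
edge 3: (18.5,40)→(13.5,35)  cross = 18.5·35 − 13.5·40 = 107.5000; (r_i+r_j)·cross = 32·107.5000 = 3440.0000
edge 4: (13.5,35)→(10,24.5)  cross = 13.5·24.5 − 10·35 = -19.2500; (r_i+r_j)·cross = 23.5·-19.2500 = -452.3750
edge 5: (10,24.5)→(4.5,0)  cross = 10·0 − 4.5·24.5 = -110.2500; (r_i+r_j)·cross = 14.5·-110.2500 = -1598.6250
Σcross = 357.2500 → A = |Σcross|/2 = 178.6250 mm²
Σ(r_i+r_j)·cross = 12992.0000 → first moment M = |Σ|/6 = 2165.3333
R_c = M/A = 2165.3333/178.6250 = 12.1222 mm
θ = 324° = 5.654867 rad
V = θ·R_c·A = 5.654867·12.1222·178.6250 = 12244.672 mm³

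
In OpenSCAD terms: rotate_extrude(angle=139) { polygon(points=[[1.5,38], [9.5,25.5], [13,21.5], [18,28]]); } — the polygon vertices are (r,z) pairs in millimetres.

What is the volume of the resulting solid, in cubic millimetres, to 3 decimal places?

Volume = 2180.425 mm³

Profile (r,z), 4 vertices: (1.5,38) (9.5,25.5) (13,21.5) (18,28)
edge 0: (1.5,38)→(9.5,25.5)  cross = 1.5·25.5 − 9.5·38 = -322.7500; (r_i+r_j)·cross = 11·-322.7500 = -3550.2500
edge 1: (9.5,25.5)→(13,21.5)  cross = 9.5·21.5 − 13·25.5 = -127.2500; (r_i+r_j)·cross = 22.5·-127.2500 = -2863.1250
edge 2: (13,21.5)→(18,28)  cross = 13·28 − 18·21.5 = -23.0000; (r_i+r_j)·cross = 31·-23.0000 = -713.0000
edge 3: (18,28)→(1.5,38)  cross = 18·38 − 1.5·28 = 642.0000; (r_i+r_j)·cross = 19.5·642.0000 = 12519.0000
Σcross = 169.0000 → A = |Σcross|/2 = 84.5000 mm²
Σ(r_i+r_j)·cross = 5392.6250 → first moment M = |Σ|/6 = 898.7708
R_c = M/A = 898.7708/84.5000 = 10.6363 mm
θ = 139° = 2.426008 rad
V = θ·R_c·A = 2.426008·10.6363·84.5000 = 2180.425 mm³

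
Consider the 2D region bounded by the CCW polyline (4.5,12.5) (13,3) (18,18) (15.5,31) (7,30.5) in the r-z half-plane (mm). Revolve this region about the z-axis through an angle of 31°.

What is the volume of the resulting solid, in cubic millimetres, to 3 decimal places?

Volume = 1578.181 mm³

Profile (r,z), 5 vertices: (4.5,12.5) (13,3) (18,18) (15.5,31) (7,30.5)
edge 0: (4.5,12.5)→(13,3)  cross = 4.5·3 − 13·12.5 = -149.0000; (r_i+r_j)·cross = 17.5·-149.0000 = -2607.5000
edge 1: (13,3)→(18,18)  cross = 13·18 − 18·3 = 180.0000; (r_i+r_j)·cross = 31·180.0000 = 5580.0000
edge 2: (18,18)→(15.5,31)  cross = 18·31 − 15.5·18 = 279.0000; (r_i+r_j)·cross = 33.5·279.0000 = 9346.5000
edge 3: (15.5,31)→(7,30.5)  cross = 15.5·30.5 − 7·31 = 255.7500; (r_i+r_j)·cross = 22.5·255.7500 = 5754.3750
edge 4: (7,30.5)→(4.5,12.5)  cross = 7·12.5 − 4.5·30.5 = -49.7500; (r_i+r_j)·cross = 11.5·-49.7500 = -572.1250
Σcross = 516.0000 → A = |Σcross|/2 = 258.0000 mm²
Σ(r_i+r_j)·cross = 17501.2500 → first moment M = |Σ|/6 = 2916.8750
R_c = M/A = 2916.8750/258.0000 = 11.3057 mm
θ = 31° = 0.541052 rad
V = θ·R_c·A = 0.541052·11.3057·258.0000 = 1578.181 mm³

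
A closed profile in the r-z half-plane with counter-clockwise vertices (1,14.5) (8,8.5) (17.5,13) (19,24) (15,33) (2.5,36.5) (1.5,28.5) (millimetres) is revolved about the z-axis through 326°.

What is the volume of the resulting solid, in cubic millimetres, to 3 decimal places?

Profile (r,z), 7 vertices: (1,14.5) (8,8.5) (17.5,13) (19,24) (15,33) (2.5,36.5) (1.5,28.5)
edge 0: (1,14.5)→(8,8.5)  cross = 1·8.5 − 8·14.5 = -107.5000; (r_i+r_j)·cross = 9·-107.5000 = -967.5000
edge 1: (8,8.5)→(17.5,13)  cross = 8·13 − 17.5·8.5 = -44.7500; (r_i+r_j)·cross = 25.5·-44.7500 = -1141.1250
edge 2: (17.5,13)→(19,24)  cross = 17.5·24 − 19·13 = 173.0000; (r_i+r_j)·cross = 36.5·173.0000 = 6314.5000
edge 3: (19,24)→(15,33)  cross = 19·33 − 15·24 = 267.0000; (r_i+r_j)·cross = 34·267.0000 = 9078.0000
edge 4: (15,33)→(2.5,36.5)  cross = 15·36.5 − 2.5·33 = 465.0000; (r_i+r_j)·cross = 17.5·465.0000 = 8137.5000
edge 5: (2.5,36.5)→(1.5,28.5)  cross = 2.5·28.5 − 1.5·36.5 = 16.5000; (r_i+r_j)·cross = 4·16.5000 = 66.0000
edge 6: (1.5,28.5)→(1,14.5)  cross = 1.5·14.5 − 1·28.5 = -6.7500; (r_i+r_j)·cross = 2.5·-6.7500 = -16.8750
Σcross = 762.5000 → A = |Σcross|/2 = 381.2500 mm²
Σ(r_i+r_j)·cross = 21470.5000 → first moment M = |Σ|/6 = 3578.4167
R_c = M/A = 3578.4167/381.2500 = 9.3860 mm
θ = 326° = 5.689773 rad
V = θ·R_c·A = 5.689773·9.3860·381.2500 = 20360.380 mm³

Volume = 20360.380 mm³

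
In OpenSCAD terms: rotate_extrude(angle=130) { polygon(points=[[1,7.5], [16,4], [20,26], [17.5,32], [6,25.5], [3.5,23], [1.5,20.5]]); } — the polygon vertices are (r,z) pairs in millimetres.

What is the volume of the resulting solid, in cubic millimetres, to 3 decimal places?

Profile (r,z), 7 vertices: (1,7.5) (16,4) (20,26) (17.5,32) (6,25.5) (3.5,23) (1.5,20.5)
edge 0: (1,7.5)→(16,4)  cross = 1·4 − 16·7.5 = -116.0000; (r_i+r_j)·cross = 17·-116.0000 = -1972.0000
edge 1: (16,4)→(20,26)  cross = 16·26 − 20·4 = 336.0000; (r_i+r_j)·cross = 36·336.0000 = 12096.0000
edge 2: (20,26)→(17.5,32)  cross = 20·32 − 17.5·26 = 185.0000; (r_i+r_j)·cross = 37.5·185.0000 = 6937.5000
edge 3: (17.5,32)→(6,25.5)  cross = 17.5·25.5 − 6·32 = 254.2500; (r_i+r_j)·cross = 23.5·254.2500 = 5974.8750
edge 4: (6,25.5)→(3.5,23)  cross = 6·23 − 3.5·25.5 = 48.7500; (r_i+r_j)·cross = 9.5·48.7500 = 463.1250
edge 5: (3.5,23)→(1.5,20.5)  cross = 3.5·20.5 − 1.5·23 = 37.2500; (r_i+r_j)·cross = 5·37.2500 = 186.2500
edge 6: (1.5,20.5)→(1,7.5)  cross = 1.5·7.5 − 1·20.5 = -9.2500; (r_i+r_j)·cross = 2.5·-9.2500 = -23.1250
Σcross = 736.0000 → A = |Σcross|/2 = 368.0000 mm²
Σ(r_i+r_j)·cross = 23662.6250 → first moment M = |Σ|/6 = 3943.7708
R_c = M/A = 3943.7708/368.0000 = 10.7168 mm
θ = 130° = 2.268928 rad
V = θ·R_c·A = 2.268928·10.7168·368.0000 = 8948.132 mm³

Volume = 8948.132 mm³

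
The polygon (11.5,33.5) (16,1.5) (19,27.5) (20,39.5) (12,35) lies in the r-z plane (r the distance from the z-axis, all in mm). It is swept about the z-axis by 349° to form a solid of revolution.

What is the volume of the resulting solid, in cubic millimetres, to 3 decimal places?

Volume = 15407.307 mm³

Profile (r,z), 5 vertices: (11.5,33.5) (16,1.5) (19,27.5) (20,39.5) (12,35)
edge 0: (11.5,33.5)→(16,1.5)  cross = 11.5·1.5 − 16·33.5 = -518.7500; (r_i+r_j)·cross = 27.5·-518.7500 = -14265.6250
edge 1: (16,1.5)→(19,27.5)  cross = 16·27.5 − 19·1.5 = 411.5000; (r_i+r_j)·cross = 35·411.5000 = 14402.5000
edge 2: (19,27.5)→(20,39.5)  cross = 19·39.5 − 20·27.5 = 200.5000; (r_i+r_j)·cross = 39·200.5000 = 7819.5000
edge 3: (20,39.5)→(12,35)  cross = 20·35 − 12·39.5 = 226.0000; (r_i+r_j)·cross = 32·226.0000 = 7232.0000
edge 4: (12,35)→(11.5,33.5)  cross = 12·33.5 − 11.5·35 = -0.5000; (r_i+r_j)·cross = 23.5·-0.5000 = -11.7500
Σcross = 318.7500 → A = |Σcross|/2 = 159.3750 mm²
Σ(r_i+r_j)·cross = 15176.6250 → first moment M = |Σ|/6 = 2529.4375
R_c = M/A = 2529.4375/159.3750 = 15.8710 mm
θ = 349° = 6.091199 rad
V = θ·R_c·A = 6.091199·15.8710·159.3750 = 15407.307 mm³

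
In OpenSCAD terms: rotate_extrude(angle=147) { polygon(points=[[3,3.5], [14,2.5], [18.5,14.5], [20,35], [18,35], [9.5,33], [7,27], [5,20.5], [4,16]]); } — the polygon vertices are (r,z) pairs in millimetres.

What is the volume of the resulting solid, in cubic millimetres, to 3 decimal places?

Profile (r,z), 9 vertices: (3,3.5) (14,2.5) (18.5,14.5) (20,35) (18,35) (9.5,33) (7,27) (5,20.5) (4,16)
edge 0: (3,3.5)→(14,2.5)  cross = 3·2.5 − 14·3.5 = -41.5000; (r_i+r_j)·cross = 17·-41.5000 = -705.5000
edge 1: (14,2.5)→(18.5,14.5)  cross = 14·14.5 − 18.5·2.5 = 156.7500; (r_i+r_j)·cross = 32.5·156.7500 = 5094.3750
edge 2: (18.5,14.5)→(20,35)  cross = 18.5·35 − 20·14.5 = 357.5000; (r_i+r_j)·cross = 38.5·357.5000 = 13763.7500
edge 3: (20,35)→(18,35)  cross = 20·35 − 18·35 = 70.0000; (r_i+r_j)·cross = 38·70.0000 = 2660.0000
edge 4: (18,35)→(9.5,33)  cross = 18·33 − 9.5·35 = 261.5000; (r_i+r_j)·cross = 27.5·261.5000 = 7191.2500
edge 5: (9.5,33)→(7,27)  cross = 9.5·27 − 7·33 = 25.5000; (r_i+r_j)·cross = 16.5·25.5000 = 420.7500
edge 6: (7,27)→(5,20.5)  cross = 7·20.5 − 5·27 = 8.5000; (r_i+r_j)·cross = 12·8.5000 = 102.0000
edge 7: (5,20.5)→(4,16)  cross = 5·16 − 4·20.5 = -2.0000; (r_i+r_j)·cross = 9·-2.0000 = -18.0000
edge 8: (4,16)→(3,3.5)  cross = 4·3.5 − 3·16 = -34.0000; (r_i+r_j)·cross = 7·-34.0000 = -238.0000
Σcross = 802.2500 → A = |Σcross|/2 = 401.1250 mm²
Σ(r_i+r_j)·cross = 28270.6250 → first moment M = |Σ|/6 = 4711.7708
R_c = M/A = 4711.7708/401.1250 = 11.7464 mm
θ = 147° = 2.565634 rad
V = θ·R_c·A = 2.565634·11.7464·401.1250 = 12088.679 mm³

Volume = 12088.679 mm³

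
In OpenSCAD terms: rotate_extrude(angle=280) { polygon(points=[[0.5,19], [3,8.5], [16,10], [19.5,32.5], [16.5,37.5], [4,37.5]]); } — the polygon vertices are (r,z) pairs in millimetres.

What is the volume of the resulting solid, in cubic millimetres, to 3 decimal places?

Profile (r,z), 6 vertices: (0.5,19) (3,8.5) (16,10) (19.5,32.5) (16.5,37.5) (4,37.5)
edge 0: (0.5,19)→(3,8.5)  cross = 0.5·8.5 − 3·19 = -52.7500; (r_i+r_j)·cross = 3.5·-52.7500 = -184.6250
edge 1: (3,8.5)→(16,10)  cross = 3·10 − 16·8.5 = -106.0000; (r_i+r_j)·cross = 19·-106.0000 = -2014.0000
edge 2: (16,10)→(19.5,32.5)  cross = 16·32.5 − 19.5·10 = 325.0000; (r_i+r_j)·cross = 35.5·325.0000 = 11537.5000
edge 3: (19.5,32.5)→(16.5,37.5)  cross = 19.5·37.5 − 16.5·32.5 = 195.0000; (r_i+r_j)·cross = 36·195.0000 = 7020.0000
edge 4: (16.5,37.5)→(4,37.5)  cross = 16.5·37.5 − 4·37.5 = 468.7500; (r_i+r_j)·cross = 20.5·468.7500 = 9609.3750
edge 5: (4,37.5)→(0.5,19)  cross = 4·19 − 0.5·37.5 = 57.2500; (r_i+r_j)·cross = 4.5·57.2500 = 257.6250
Σcross = 887.2500 → A = |Σcross|/2 = 443.6250 mm²
Σ(r_i+r_j)·cross = 26225.8750 → first moment M = |Σ|/6 = 4370.9792
R_c = M/A = 4370.9792/443.6250 = 9.8529 mm
θ = 280° = 4.886922 rad
V = θ·R_c·A = 4.886922·9.8529·443.6250 = 21360.634 mm³

Volume = 21360.634 mm³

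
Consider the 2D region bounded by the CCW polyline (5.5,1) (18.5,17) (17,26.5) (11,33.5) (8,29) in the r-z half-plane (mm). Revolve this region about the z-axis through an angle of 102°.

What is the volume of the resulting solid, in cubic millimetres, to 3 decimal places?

Profile (r,z), 5 vertices: (5.5,1) (18.5,17) (17,26.5) (11,33.5) (8,29)
edge 0: (5.5,1)→(18.5,17)  cross = 5.5·17 − 18.5·1 = 75.0000; (r_i+r_j)·cross = 24·75.0000 = 1800.0000
edge 1: (18.5,17)→(17,26.5)  cross = 18.5·26.5 − 17·17 = 201.2500; (r_i+r_j)·cross = 35.5·201.2500 = 7144.3750
edge 2: (17,26.5)→(11,33.5)  cross = 17·33.5 − 11·26.5 = 278.0000; (r_i+r_j)·cross = 28·278.0000 = 7784.0000
edge 3: (11,33.5)→(8,29)  cross = 11·29 − 8·33.5 = 51.0000; (r_i+r_j)·cross = 19·51.0000 = 969.0000
edge 4: (8,29)→(5.5,1)  cross = 8·1 − 5.5·29 = -151.5000; (r_i+r_j)·cross = 13.5·-151.5000 = -2045.2500
Σcross = 453.7500 → A = |Σcross|/2 = 226.8750 mm²
Σ(r_i+r_j)·cross = 15652.1250 → first moment M = |Σ|/6 = 2608.6875
R_c = M/A = 2608.6875/226.8750 = 11.4983 mm
θ = 102° = 1.780236 rad
V = θ·R_c·A = 1.780236·11.4983·226.8750 = 4644.079 mm³

Volume = 4644.079 mm³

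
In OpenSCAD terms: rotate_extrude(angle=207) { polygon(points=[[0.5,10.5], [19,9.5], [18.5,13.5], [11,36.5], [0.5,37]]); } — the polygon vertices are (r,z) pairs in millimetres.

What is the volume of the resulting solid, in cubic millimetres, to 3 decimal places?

Volume = 11577.319 mm³

Profile (r,z), 5 vertices: (0.5,10.5) (19,9.5) (18.5,13.5) (11,36.5) (0.5,37)
edge 0: (0.5,10.5)→(19,9.5)  cross = 0.5·9.5 − 19·10.5 = -194.7500; (r_i+r_j)·cross = 19.5·-194.7500 = -3797.6250
edge 1: (19,9.5)→(18.5,13.5)  cross = 19·13.5 − 18.5·9.5 = 80.7500; (r_i+r_j)·cross = 37.5·80.7500 = 3028.1250
edge 2: (18.5,13.5)→(11,36.5)  cross = 18.5·36.5 − 11·13.5 = 526.7500; (r_i+r_j)·cross = 29.5·526.7500 = 15539.1250
edge 3: (11,36.5)→(0.5,37)  cross = 11·37 − 0.5·36.5 = 388.7500; (r_i+r_j)·cross = 11.5·388.7500 = 4470.6250
edge 4: (0.5,37)→(0.5,10.5)  cross = 0.5·10.5 − 0.5·37 = -13.2500; (r_i+r_j)·cross = 1·-13.2500 = -13.2500
Σcross = 788.2500 → A = |Σcross|/2 = 394.1250 mm²
Σ(r_i+r_j)·cross = 19227.0000 → first moment M = |Σ|/6 = 3204.5000
R_c = M/A = 3204.5000/394.1250 = 8.1307 mm
θ = 207° = 3.612832 rad
V = θ·R_c·A = 3.612832·8.1307·394.1250 = 11577.319 mm³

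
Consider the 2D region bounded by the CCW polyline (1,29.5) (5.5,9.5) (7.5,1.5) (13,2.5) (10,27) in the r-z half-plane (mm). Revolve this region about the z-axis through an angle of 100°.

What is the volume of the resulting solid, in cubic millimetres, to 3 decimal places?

Volume = 2507.093 mm³

Profile (r,z), 5 vertices: (1,29.5) (5.5,9.5) (7.5,1.5) (13,2.5) (10,27)
edge 0: (1,29.5)→(5.5,9.5)  cross = 1·9.5 − 5.5·29.5 = -152.7500; (r_i+r_j)·cross = 6.5·-152.7500 = -992.8750
edge 1: (5.5,9.5)→(7.5,1.5)  cross = 5.5·1.5 − 7.5·9.5 = -63.0000; (r_i+r_j)·cross = 13·-63.0000 = -819.0000
edge 2: (7.5,1.5)→(13,2.5)  cross = 7.5·2.5 − 13·1.5 = -0.7500; (r_i+r_j)·cross = 20.5·-0.7500 = -15.3750
edge 3: (13,2.5)→(10,27)  cross = 13·27 − 10·2.5 = 326.0000; (r_i+r_j)·cross = 23·326.0000 = 7498.0000
edge 4: (10,27)→(1,29.5)  cross = 10·29.5 − 1·27 = 268.0000; (r_i+r_j)·cross = 11·268.0000 = 2948.0000
Σcross = 377.5000 → A = |Σcross|/2 = 188.7500 mm²
Σ(r_i+r_j)·cross = 8618.7500 → first moment M = |Σ|/6 = 1436.4583
R_c = M/A = 1436.4583/188.7500 = 7.6104 mm
θ = 100° = 1.745329 rad
V = θ·R_c·A = 1.745329·7.6104·188.7500 = 2507.093 mm³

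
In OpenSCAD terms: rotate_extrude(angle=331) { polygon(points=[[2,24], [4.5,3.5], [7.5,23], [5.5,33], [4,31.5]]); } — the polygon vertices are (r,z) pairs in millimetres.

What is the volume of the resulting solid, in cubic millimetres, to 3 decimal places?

Volume = 2342.951 mm³

Profile (r,z), 5 vertices: (2,24) (4.5,3.5) (7.5,23) (5.5,33) (4,31.5)
edge 0: (2,24)→(4.5,3.5)  cross = 2·3.5 − 4.5·24 = -101.0000; (r_i+r_j)·cross = 6.5·-101.0000 = -656.5000
edge 1: (4.5,3.5)→(7.5,23)  cross = 4.5·23 − 7.5·3.5 = 77.2500; (r_i+r_j)·cross = 12·77.2500 = 927.0000
edge 2: (7.5,23)→(5.5,33)  cross = 7.5·33 − 5.5·23 = 121.0000; (r_i+r_j)·cross = 13·121.0000 = 1573.0000
edge 3: (5.5,33)→(4,31.5)  cross = 5.5·31.5 − 4·33 = 41.2500; (r_i+r_j)·cross = 9.5·41.2500 = 391.8750
edge 4: (4,31.5)→(2,24)  cross = 4·24 − 2·31.5 = 33.0000; (r_i+r_j)·cross = 6·33.0000 = 198.0000
Σcross = 171.5000 → A = |Σcross|/2 = 85.7500 mm²
Σ(r_i+r_j)·cross = 2433.3750 → first moment M = |Σ|/6 = 405.5625
R_c = M/A = 405.5625/85.7500 = 4.7296 mm
θ = 331° = 5.777040 rad
V = θ·R_c·A = 5.777040·4.7296·85.7500 = 2342.951 mm³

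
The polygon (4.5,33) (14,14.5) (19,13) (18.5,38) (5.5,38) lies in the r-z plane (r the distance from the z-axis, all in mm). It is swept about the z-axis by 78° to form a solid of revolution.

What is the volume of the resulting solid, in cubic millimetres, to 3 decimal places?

Volume = 4445.255 mm³

Profile (r,z), 5 vertices: (4.5,33) (14,14.5) (19,13) (18.5,38) (5.5,38)
edge 0: (4.5,33)→(14,14.5)  cross = 4.5·14.5 − 14·33 = -396.7500; (r_i+r_j)·cross = 18.5·-396.7500 = -7339.8750
edge 1: (14,14.5)→(19,13)  cross = 14·13 − 19·14.5 = -93.5000; (r_i+r_j)·cross = 33·-93.5000 = -3085.5000
edge 2: (19,13)→(18.5,38)  cross = 19·38 − 18.5·13 = 481.5000; (r_i+r_j)·cross = 37.5·481.5000 = 18056.2500
edge 3: (18.5,38)→(5.5,38)  cross = 18.5·38 − 5.5·38 = 494.0000; (r_i+r_j)·cross = 24·494.0000 = 11856.0000
edge 4: (5.5,38)→(4.5,33)  cross = 5.5·33 − 4.5·38 = 10.5000; (r_i+r_j)·cross = 10·10.5000 = 105.0000
Σcross = 495.7500 → A = |Σcross|/2 = 247.8750 mm²
Σ(r_i+r_j)·cross = 19591.8750 → first moment M = |Σ|/6 = 3265.3125
R_c = M/A = 3265.3125/247.8750 = 13.1732 mm
θ = 78° = 1.361357 rad
V = θ·R_c·A = 1.361357·13.1732·247.8750 = 4445.255 mm³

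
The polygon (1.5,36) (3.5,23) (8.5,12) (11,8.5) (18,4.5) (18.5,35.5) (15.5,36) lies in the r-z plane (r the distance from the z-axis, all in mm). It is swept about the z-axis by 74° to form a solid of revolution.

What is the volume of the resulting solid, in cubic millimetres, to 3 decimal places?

Profile (r,z), 7 vertices: (1.5,36) (3.5,23) (8.5,12) (11,8.5) (18,4.5) (18.5,35.5) (15.5,36)
edge 0: (1.5,36)→(3.5,23)  cross = 1.5·23 − 3.5·36 = -91.5000; (r_i+r_j)·cross = 5·-91.5000 = -457.5000
edge 1: (3.5,23)→(8.5,12)  cross = 3.5·12 − 8.5·23 = -153.5000; (r_i+r_j)·cross = 12·-153.5000 = -1842.0000
edge 2: (8.5,12)→(11,8.5)  cross = 8.5·8.5 − 11·12 = -59.7500; (r_i+r_j)·cross = 19.5·-59.7500 = -1165.1250
edge 3: (11,8.5)→(18,4.5)  cross = 11·4.5 − 18·8.5 = -103.5000; (r_i+r_j)·cross = 29·-103.5000 = -3001.5000
edge 4: (18,4.5)→(18.5,35.5)  cross = 18·35.5 − 18.5·4.5 = 555.7500; (r_i+r_j)·cross = 36.5·555.7500 = 20284.8750
edge 5: (18.5,35.5)→(15.5,36)  cross = 18.5·36 − 15.5·35.5 = 115.7500; (r_i+r_j)·cross = 34·115.7500 = 3935.5000
edge 6: (15.5,36)→(1.5,36)  cross = 15.5·36 − 1.5·36 = 504.0000; (r_i+r_j)·cross = 17·504.0000 = 8568.0000
Σcross = 767.2500 → A = |Σcross|/2 = 383.6250 mm²
Σ(r_i+r_j)·cross = 26322.2500 → first moment M = |Σ|/6 = 4387.0417
R_c = M/A = 4387.0417/383.6250 = 11.4358 mm
θ = 74° = 1.291544 rad
V = θ·R_c·A = 1.291544·11.4358·383.6250 = 5666.056 mm³

Volume = 5666.056 mm³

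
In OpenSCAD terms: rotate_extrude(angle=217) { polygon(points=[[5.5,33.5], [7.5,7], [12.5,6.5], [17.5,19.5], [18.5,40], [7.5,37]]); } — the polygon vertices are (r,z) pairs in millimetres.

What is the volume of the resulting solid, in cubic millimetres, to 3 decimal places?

Volume = 14638.164 mm³

Profile (r,z), 6 vertices: (5.5,33.5) (7.5,7) (12.5,6.5) (17.5,19.5) (18.5,40) (7.5,37)
edge 0: (5.5,33.5)→(7.5,7)  cross = 5.5·7 − 7.5·33.5 = -212.7500; (r_i+r_j)·cross = 13·-212.7500 = -2765.7500
edge 1: (7.5,7)→(12.5,6.5)  cross = 7.5·6.5 − 12.5·7 = -38.7500; (r_i+r_j)·cross = 20·-38.7500 = -775.0000
edge 2: (12.5,6.5)→(17.5,19.5)  cross = 12.5·19.5 − 17.5·6.5 = 130.0000; (r_i+r_j)·cross = 30·130.0000 = 3900.0000
edge 3: (17.5,19.5)→(18.5,40)  cross = 17.5·40 − 18.5·19.5 = 339.2500; (r_i+r_j)·cross = 36·339.2500 = 12213.0000
edge 4: (18.5,40)→(7.5,37)  cross = 18.5·37 − 7.5·40 = 384.5000; (r_i+r_j)·cross = 26·384.5000 = 9997.0000
edge 5: (7.5,37)→(5.5,33.5)  cross = 7.5·33.5 − 5.5·37 = 47.7500; (r_i+r_j)·cross = 13·47.7500 = 620.7500
Σcross = 650.0000 → A = |Σcross|/2 = 325.0000 mm²
Σ(r_i+r_j)·cross = 23190.0000 → first moment M = |Σ|/6 = 3865.0000
R_c = M/A = 3865.0000/325.0000 = 11.8923 mm
θ = 217° = 3.787364 rad
V = θ·R_c·A = 3.787364·11.8923·325.0000 = 14638.164 mm³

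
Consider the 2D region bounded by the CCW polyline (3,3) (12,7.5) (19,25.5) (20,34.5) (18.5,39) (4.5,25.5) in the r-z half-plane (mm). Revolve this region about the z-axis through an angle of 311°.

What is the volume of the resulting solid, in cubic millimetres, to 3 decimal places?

Volume = 20209.365 mm³

Profile (r,z), 6 vertices: (3,3) (12,7.5) (19,25.5) (20,34.5) (18.5,39) (4.5,25.5)
edge 0: (3,3)→(12,7.5)  cross = 3·7.5 − 12·3 = -13.5000; (r_i+r_j)·cross = 15·-13.5000 = -202.5000
edge 1: (12,7.5)→(19,25.5)  cross = 12·25.5 − 19·7.5 = 163.5000; (r_i+r_j)·cross = 31·163.5000 = 5068.5000
edge 2: (19,25.5)→(20,34.5)  cross = 19·34.5 − 20·25.5 = 145.5000; (r_i+r_j)·cross = 39·145.5000 = 5674.5000
edge 3: (20,34.5)→(18.5,39)  cross = 20·39 − 18.5·34.5 = 141.7500; (r_i+r_j)·cross = 38.5·141.7500 = 5457.3750
edge 4: (18.5,39)→(4.5,25.5)  cross = 18.5·25.5 − 4.5·39 = 296.2500; (r_i+r_j)·cross = 23·296.2500 = 6813.7500
edge 5: (4.5,25.5)→(3,3)  cross = 4.5·3 − 3·25.5 = -63.0000; (r_i+r_j)·cross = 7.5·-63.0000 = -472.5000
Σcross = 670.5000 → A = |Σcross|/2 = 335.2500 mm²
Σ(r_i+r_j)·cross = 22339.1250 → first moment M = |Σ|/6 = 3723.1875
R_c = M/A = 3723.1875/335.2500 = 11.1057 mm
θ = 311° = 5.427974 rad
V = θ·R_c·A = 5.427974·11.1057·335.2500 = 20209.365 mm³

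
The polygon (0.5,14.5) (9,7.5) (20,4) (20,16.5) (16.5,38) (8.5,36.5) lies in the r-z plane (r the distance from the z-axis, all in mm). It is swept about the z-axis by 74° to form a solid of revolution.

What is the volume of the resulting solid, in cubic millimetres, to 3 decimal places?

Profile (r,z), 6 vertices: (0.5,14.5) (9,7.5) (20,4) (20,16.5) (16.5,38) (8.5,36.5)
edge 0: (0.5,14.5)→(9,7.5)  cross = 0.5·7.5 − 9·14.5 = -126.7500; (r_i+r_j)·cross = 9.5·-126.7500 = -1204.1250
edge 1: (9,7.5)→(20,4)  cross = 9·4 − 20·7.5 = -114.0000; (r_i+r_j)·cross = 29·-114.0000 = -3306.0000
edge 2: (20,4)→(20,16.5)  cross = 20·16.5 − 20·4 = 250.0000; (r_i+r_j)·cross = 40·250.0000 = 10000.0000
edge 3: (20,16.5)→(16.5,38)  cross = 20·38 − 16.5·16.5 = 487.7500; (r_i+r_j)·cross = 36.5·487.7500 = 17802.8750
edge 4: (16.5,38)→(8.5,36.5)  cross = 16.5·36.5 − 8.5·38 = 279.2500; (r_i+r_j)·cross = 25·279.2500 = 6981.2500
edge 5: (8.5,36.5)→(0.5,14.5)  cross = 8.5·14.5 − 0.5·36.5 = 105.0000; (r_i+r_j)·cross = 9·105.0000 = 945.0000
Σcross = 881.2500 → A = |Σcross|/2 = 440.6250 mm²
Σ(r_i+r_j)·cross = 31219.0000 → first moment M = |Σ|/6 = 5203.1667
R_c = M/A = 5203.1667/440.6250 = 11.8086 mm
θ = 74° = 1.291544 rad
V = θ·R_c·A = 1.291544·11.8086·440.6250 = 6720.117 mm³

Volume = 6720.117 mm³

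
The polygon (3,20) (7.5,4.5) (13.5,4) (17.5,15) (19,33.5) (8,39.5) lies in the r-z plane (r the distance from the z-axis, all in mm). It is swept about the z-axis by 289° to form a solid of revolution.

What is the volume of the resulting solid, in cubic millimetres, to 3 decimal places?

Profile (r,z), 6 vertices: (3,20) (7.5,4.5) (13.5,4) (17.5,15) (19,33.5) (8,39.5)
edge 0: (3,20)→(7.5,4.5)  cross = 3·4.5 − 7.5·20 = -136.5000; (r_i+r_j)·cross = 10.5·-136.5000 = -1433.2500
edge 1: (7.5,4.5)→(13.5,4)  cross = 7.5·4 − 13.5·4.5 = -30.7500; (r_i+r_j)·cross = 21·-30.7500 = -645.7500
edge 2: (13.5,4)→(17.5,15)  cross = 13.5·15 − 17.5·4 = 132.5000; (r_i+r_j)·cross = 31·132.5000 = 4107.5000
edge 3: (17.5,15)→(19,33.5)  cross = 17.5·33.5 − 19·15 = 301.2500; (r_i+r_j)·cross = 36.5·301.2500 = 10995.6250
edge 4: (19,33.5)→(8,39.5)  cross = 19·39.5 − 8·33.5 = 482.5000; (r_i+r_j)·cross = 27·482.5000 = 13027.5000
edge 5: (8,39.5)→(3,20)  cross = 8·20 − 3·39.5 = 41.5000; (r_i+r_j)·cross = 11·41.5000 = 456.5000
Σcross = 790.5000 → A = |Σcross|/2 = 395.2500 mm²
Σ(r_i+r_j)·cross = 26508.1250 → first moment M = |Σ|/6 = 4418.0208
R_c = M/A = 4418.0208/395.2500 = 11.1778 mm
θ = 289° = 5.044002 rad
V = θ·R_c·A = 5.044002·11.1778·395.2500 = 22284.504 mm³

Volume = 22284.504 mm³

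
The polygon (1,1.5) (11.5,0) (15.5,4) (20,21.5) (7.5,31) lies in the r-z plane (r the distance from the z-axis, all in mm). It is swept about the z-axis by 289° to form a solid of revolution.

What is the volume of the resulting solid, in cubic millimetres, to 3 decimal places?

Profile (r,z), 5 vertices: (1,1.5) (11.5,0) (15.5,4) (20,21.5) (7.5,31)
edge 0: (1,1.5)→(11.5,0)  cross = 1·0 − 11.5·1.5 = -17.2500; (r_i+r_j)·cross = 12.5·-17.2500 = -215.6250
edge 1: (11.5,0)→(15.5,4)  cross = 11.5·4 − 15.5·0 = 46.0000; (r_i+r_j)·cross = 27·46.0000 = 1242.0000
edge 2: (15.5,4)→(20,21.5)  cross = 15.5·21.5 − 20·4 = 253.2500; (r_i+r_j)·cross = 35.5·253.2500 = 8990.3750
edge 3: (20,21.5)→(7.5,31)  cross = 20·31 − 7.5·21.5 = 458.7500; (r_i+r_j)·cross = 27.5·458.7500 = 12615.6250
edge 4: (7.5,31)→(1,1.5)  cross = 7.5·1.5 − 1·31 = -19.7500; (r_i+r_j)·cross = 8.5·-19.7500 = -167.8750
Σcross = 721.0000 → A = |Σcross|/2 = 360.5000 mm²
Σ(r_i+r_j)·cross = 22464.5000 → first moment M = |Σ|/6 = 3744.0833
R_c = M/A = 3744.0833/360.5000 = 10.3858 mm
θ = 289° = 5.044002 rad
V = θ·R_c·A = 5.044002·10.3858·360.5000 = 18885.162 mm³

Volume = 18885.162 mm³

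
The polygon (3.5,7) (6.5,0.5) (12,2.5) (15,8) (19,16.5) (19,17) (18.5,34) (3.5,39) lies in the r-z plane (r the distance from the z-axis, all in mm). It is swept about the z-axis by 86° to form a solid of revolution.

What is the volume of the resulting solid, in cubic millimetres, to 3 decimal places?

Profile (r,z), 8 vertices: (3.5,7) (6.5,0.5) (12,2.5) (15,8) (19,16.5) (19,17) (18.5,34) (3.5,39)
edge 0: (3.5,7)→(6.5,0.5)  cross = 3.5·0.5 − 6.5·7 = -43.7500; (r_i+r_j)·cross = 10·-43.7500 = -437.5000
edge 1: (6.5,0.5)→(12,2.5)  cross = 6.5·2.5 − 12·0.5 = 10.2500; (r_i+r_j)·cross = 18.5·10.2500 = 189.6250
edge 2: (12,2.5)→(15,8)  cross = 12·8 − 15·2.5 = 58.5000; (r_i+r_j)·cross = 27·58.5000 = 1579.5000
edge 3: (15,8)→(19,16.5)  cross = 15·16.5 − 19·8 = 95.5000; (r_i+r_j)·cross = 34·95.5000 = 3247.0000
edge 4: (19,16.5)→(19,17)  cross = 19·17 − 19·16.5 = 9.5000; (r_i+r_j)·cross = 38·9.5000 = 361.0000
edge 5: (19,17)→(18.5,34)  cross = 19·34 − 18.5·17 = 331.5000; (r_i+r_j)·cross = 37.5·331.5000 = 12431.2500
edge 6: (18.5,34)→(3.5,39)  cross = 18.5·39 − 3.5·34 = 602.5000; (r_i+r_j)·cross = 22·602.5000 = 13255.0000
edge 7: (3.5,39)→(3.5,7)  cross = 3.5·7 − 3.5·39 = -112.0000; (r_i+r_j)·cross = 7·-112.0000 = -784.0000
Σcross = 952.0000 → A = |Σcross|/2 = 476.0000 mm²
Σ(r_i+r_j)·cross = 29841.8750 → first moment M = |Σ|/6 = 4973.6458
R_c = M/A = 4973.6458/476.0000 = 10.4488 mm
θ = 86° = 1.500983 rad
V = θ·R_c·A = 1.500983·10.4488·476.0000 = 7465.359 mm³

Volume = 7465.359 mm³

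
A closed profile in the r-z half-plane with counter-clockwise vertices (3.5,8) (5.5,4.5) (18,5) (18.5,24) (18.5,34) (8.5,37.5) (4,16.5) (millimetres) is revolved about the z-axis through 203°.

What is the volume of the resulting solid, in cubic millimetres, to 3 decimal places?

Volume = 16733.971 mm³

Profile (r,z), 7 vertices: (3.5,8) (5.5,4.5) (18,5) (18.5,24) (18.5,34) (8.5,37.5) (4,16.5)
edge 0: (3.5,8)→(5.5,4.5)  cross = 3.5·4.5 − 5.5·8 = -28.2500; (r_i+r_j)·cross = 9·-28.2500 = -254.2500
edge 1: (5.5,4.5)→(18,5)  cross = 5.5·5 − 18·4.5 = -53.5000; (r_i+r_j)·cross = 23.5·-53.5000 = -1257.2500
edge 2: (18,5)→(18.5,24)  cross = 18·24 − 18.5·5 = 339.5000; (r_i+r_j)·cross = 36.5·339.5000 = 12391.7500
edge 3: (18.5,24)→(18.5,34)  cross = 18.5·34 − 18.5·24 = 185.0000; (r_i+r_j)·cross = 37·185.0000 = 6845.0000
edge 4: (18.5,34)→(8.5,37.5)  cross = 18.5·37.5 − 8.5·34 = 404.7500; (r_i+r_j)·cross = 27·404.7500 = 10928.2500
edge 5: (8.5,37.5)→(4,16.5)  cross = 8.5·16.5 − 4·37.5 = -9.7500; (r_i+r_j)·cross = 12.5·-9.7500 = -121.8750
edge 6: (4,16.5)→(3.5,8)  cross = 4·8 − 3.5·16.5 = -25.7500; (r_i+r_j)·cross = 7.5·-25.7500 = -193.1250
Σcross = 812.0000 → A = |Σcross|/2 = 406.0000 mm²
Σ(r_i+r_j)·cross = 28338.5000 → first moment M = |Σ|/6 = 4723.0833
R_c = M/A = 4723.0833/406.0000 = 11.6332 mm
θ = 203° = 3.543018 rad
V = θ·R_c·A = 3.543018·11.6332·406.0000 = 16733.971 mm³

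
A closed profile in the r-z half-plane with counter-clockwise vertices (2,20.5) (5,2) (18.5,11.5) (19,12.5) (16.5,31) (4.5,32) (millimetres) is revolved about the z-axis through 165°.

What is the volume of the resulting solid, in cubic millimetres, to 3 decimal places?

Profile (r,z), 6 vertices: (2,20.5) (5,2) (18.5,11.5) (19,12.5) (16.5,31) (4.5,32)
edge 0: (2,20.5)→(5,2)  cross = 2·2 − 5·20.5 = -98.5000; (r_i+r_j)·cross = 7·-98.5000 = -689.5000
edge 1: (5,2)→(18.5,11.5)  cross = 5·11.5 − 18.5·2 = 20.5000; (r_i+r_j)·cross = 23.5·20.5000 = 481.7500
edge 2: (18.5,11.5)→(19,12.5)  cross = 18.5·12.5 − 19·11.5 = 12.7500; (r_i+r_j)·cross = 37.5·12.7500 = 478.1250
edge 3: (19,12.5)→(16.5,31)  cross = 19·31 − 16.5·12.5 = 382.7500; (r_i+r_j)·cross = 35.5·382.7500 = 13587.6250
edge 4: (16.5,31)→(4.5,32)  cross = 16.5·32 − 4.5·31 = 388.5000; (r_i+r_j)·cross = 21·388.5000 = 8158.5000
edge 5: (4.5,32)→(2,20.5)  cross = 4.5·20.5 − 2·32 = 28.2500; (r_i+r_j)·cross = 6.5·28.2500 = 183.6250
Σcross = 734.2500 → A = |Σcross|/2 = 367.1250 mm²
Σ(r_i+r_j)·cross = 22200.1250 → first moment M = |Σ|/6 = 3700.0208
R_c = M/A = 3700.0208/367.1250 = 10.0784 mm
θ = 165° = 2.879793 rad
V = θ·R_c·A = 2.879793·10.0784·367.1250 = 10655.295 mm³

Volume = 10655.295 mm³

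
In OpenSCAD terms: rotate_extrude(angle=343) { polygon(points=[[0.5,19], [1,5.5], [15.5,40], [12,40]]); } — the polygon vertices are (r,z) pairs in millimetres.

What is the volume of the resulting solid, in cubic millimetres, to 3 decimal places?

Profile (r,z), 4 vertices: (0.5,19) (1,5.5) (15.5,40) (12,40)
edge 0: (0.5,19)→(1,5.5)  cross = 0.5·5.5 − 1·19 = -16.2500; (r_i+r_j)·cross = 1.5·-16.2500 = -24.3750
edge 1: (1,5.5)→(15.5,40)  cross = 1·40 − 15.5·5.5 = -45.2500; (r_i+r_j)·cross = 16.5·-45.2500 = -746.6250
edge 2: (15.5,40)→(12,40)  cross = 15.5·40 − 12·40 = 140.0000; (r_i+r_j)·cross = 27.5·140.0000 = 3850.0000
edge 3: (12,40)→(0.5,19)  cross = 12·19 − 0.5·40 = 208.0000; (r_i+r_j)·cross = 12.5·208.0000 = 2600.0000
Σcross = 286.5000 → A = |Σcross|/2 = 143.2500 mm²
Σ(r_i+r_j)·cross = 5679.0000 → first moment M = |Σ|/6 = 946.5000
R_c = M/A = 946.5000/143.2500 = 6.6073 mm
θ = 343° = 5.986479 rad
V = θ·R_c·A = 5.986479·6.6073·143.2500 = 5666.203 mm³

Volume = 5666.203 mm³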